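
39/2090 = 39/2090 = 0.02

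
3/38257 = 3/38257=0.00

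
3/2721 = 1/907 = 0.00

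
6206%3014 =178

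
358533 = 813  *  441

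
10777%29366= 10777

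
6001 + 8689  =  14690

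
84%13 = 6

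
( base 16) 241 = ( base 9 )711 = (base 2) 1001000001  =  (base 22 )145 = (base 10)577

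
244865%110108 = 24649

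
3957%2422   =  1535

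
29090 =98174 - 69084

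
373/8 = 46 + 5/8 = 46.62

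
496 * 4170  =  2068320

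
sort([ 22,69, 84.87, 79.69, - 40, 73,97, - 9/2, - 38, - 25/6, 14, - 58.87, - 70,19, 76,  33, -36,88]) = [ - 70, - 58.87, - 40, - 38,-36, - 9/2, - 25/6, 14,  19, 22,33, 69, 73, 76, 79.69, 84.87, 88, 97]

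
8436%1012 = 340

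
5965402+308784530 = 314749932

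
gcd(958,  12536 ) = 2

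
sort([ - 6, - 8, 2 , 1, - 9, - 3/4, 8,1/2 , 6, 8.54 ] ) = [ - 9, - 8, - 6, - 3/4,1/2, 1, 2, 6, 8, 8.54] 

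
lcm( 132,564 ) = 6204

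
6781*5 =33905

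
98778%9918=9516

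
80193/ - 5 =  - 80193/5 = - 16038.60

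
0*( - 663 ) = 0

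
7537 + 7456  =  14993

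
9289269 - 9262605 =26664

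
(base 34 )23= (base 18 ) 3h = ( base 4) 1013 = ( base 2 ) 1000111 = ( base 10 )71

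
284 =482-198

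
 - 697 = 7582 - 8279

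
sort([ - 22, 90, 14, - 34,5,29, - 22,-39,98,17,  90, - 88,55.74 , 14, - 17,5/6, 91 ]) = [ - 88, - 39, - 34, - 22,-22, - 17,5/6 , 5,14,  14, 17,  29,  55.74, 90, 90, 91, 98]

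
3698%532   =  506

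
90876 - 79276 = 11600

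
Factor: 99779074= 2^1*127^1*392831^1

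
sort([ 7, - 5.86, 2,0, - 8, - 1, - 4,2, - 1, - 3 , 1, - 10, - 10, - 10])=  [-10, - 10, - 10, - 8,-5.86, - 4,- 3 , - 1, - 1,0, 1,2,2 , 7]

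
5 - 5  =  0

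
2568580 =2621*980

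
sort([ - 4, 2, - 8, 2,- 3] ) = [-8, - 4,-3,2,2]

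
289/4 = 289/4= 72.25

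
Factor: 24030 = 2^1*3^3*5^1*89^1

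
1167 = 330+837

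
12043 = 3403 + 8640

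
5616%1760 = 336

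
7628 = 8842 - 1214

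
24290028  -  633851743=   -  609561715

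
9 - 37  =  -28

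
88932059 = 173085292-84153233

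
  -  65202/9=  - 21734/3 = - 7244.67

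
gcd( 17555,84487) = 1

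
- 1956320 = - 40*48908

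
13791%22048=13791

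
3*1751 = 5253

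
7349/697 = 7349/697 = 10.54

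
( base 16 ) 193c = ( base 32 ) 69S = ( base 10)6460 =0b1100100111100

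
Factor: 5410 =2^1*5^1 * 541^1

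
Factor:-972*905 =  -879660=- 2^2 * 3^5*5^1*181^1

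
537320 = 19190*28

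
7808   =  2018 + 5790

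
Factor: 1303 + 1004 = 2307 = 3^1*769^1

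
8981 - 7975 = 1006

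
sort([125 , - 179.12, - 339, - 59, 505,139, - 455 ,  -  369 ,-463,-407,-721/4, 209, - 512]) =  [  -  512, - 463 , - 455 , -407, - 369, -339,-721/4,-179.12, - 59, 125,  139,209,505] 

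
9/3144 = 3/1048= 0.00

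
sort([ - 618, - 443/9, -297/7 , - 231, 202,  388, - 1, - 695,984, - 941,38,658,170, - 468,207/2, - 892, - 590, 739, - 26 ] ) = [  -  941, - 892,-695, - 618, - 590, - 468, - 231, - 443/9, - 297/7, - 26, - 1,38,207/2, 170,202,388,658, 739, 984 ] 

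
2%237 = 2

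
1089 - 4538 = -3449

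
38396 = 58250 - 19854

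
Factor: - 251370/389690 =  - 189/293 = - 3^3  *7^1*293^( - 1 ) 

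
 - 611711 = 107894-719605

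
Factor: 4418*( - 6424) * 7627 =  - 216463656464=- 2^4*11^1*29^1*47^2*73^1*263^1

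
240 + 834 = 1074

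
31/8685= 31/8685  =  0.00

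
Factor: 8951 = 8951^1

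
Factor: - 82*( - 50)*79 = 2^2*5^2*41^1*79^1 = 323900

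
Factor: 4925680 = 2^4 * 5^1*23^1*2677^1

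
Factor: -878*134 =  - 117652 = - 2^2*  67^1*439^1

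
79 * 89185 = 7045615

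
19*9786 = 185934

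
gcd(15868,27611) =1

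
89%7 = 5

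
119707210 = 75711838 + 43995372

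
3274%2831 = 443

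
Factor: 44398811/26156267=23^( - 1)* 3499^1*12689^1*1137229^ (  -  1)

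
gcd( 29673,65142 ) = 63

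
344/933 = 344/933 = 0.37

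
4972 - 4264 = 708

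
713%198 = 119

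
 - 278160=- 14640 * 19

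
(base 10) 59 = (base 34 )1p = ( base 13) 47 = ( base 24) 2B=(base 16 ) 3B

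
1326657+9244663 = 10571320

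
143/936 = 11/72  =  0.15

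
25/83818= 25/83818   =  0.00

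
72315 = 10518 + 61797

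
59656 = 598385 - 538729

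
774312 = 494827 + 279485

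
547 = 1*547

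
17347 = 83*209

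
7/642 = 7/642 = 0.01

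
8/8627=8/8627 = 0.00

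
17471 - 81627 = -64156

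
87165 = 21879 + 65286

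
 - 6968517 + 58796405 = 51827888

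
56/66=28/33 = 0.85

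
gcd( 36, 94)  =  2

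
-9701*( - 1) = 9701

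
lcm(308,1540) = 1540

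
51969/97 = 51969/97 =535.76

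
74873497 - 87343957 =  - 12470460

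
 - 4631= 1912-6543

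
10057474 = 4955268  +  5102206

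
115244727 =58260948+56983779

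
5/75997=5/75997=0.00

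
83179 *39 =3243981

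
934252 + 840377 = 1774629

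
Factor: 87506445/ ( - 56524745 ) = -3^1 * 13^1*17^( - 1 ) *53^1*8467^1*664997^( - 1 ) = - 17501289/11304949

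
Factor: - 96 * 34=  -2^6*3^1*17^1 = - 3264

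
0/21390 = 0 = 0.00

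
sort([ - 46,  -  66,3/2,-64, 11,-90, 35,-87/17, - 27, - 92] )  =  [ - 92, - 90, - 66,  -  64, - 46, - 27,-87/17, 3/2, 11, 35] 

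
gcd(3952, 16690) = 2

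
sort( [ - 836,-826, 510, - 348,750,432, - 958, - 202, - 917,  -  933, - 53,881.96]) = [ - 958 ,-933, - 917, - 836, - 826,-348, - 202, - 53,432,510, 750,881.96 ]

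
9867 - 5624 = 4243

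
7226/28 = 3613/14 = 258.07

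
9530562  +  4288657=13819219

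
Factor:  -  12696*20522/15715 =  - 260547312/15715 = -2^4*3^1*5^( - 1)*7^( - 1)* 23^2*31^1 * 331^1* 449^ ( - 1 )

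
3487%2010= 1477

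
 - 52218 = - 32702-19516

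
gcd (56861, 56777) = 7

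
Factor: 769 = 769^1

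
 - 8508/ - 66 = 128 + 10/11 = 128.91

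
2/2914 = 1/1457 = 0.00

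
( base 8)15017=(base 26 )9MF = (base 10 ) 6671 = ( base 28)8e7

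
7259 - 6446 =813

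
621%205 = 6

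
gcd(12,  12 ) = 12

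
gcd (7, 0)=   7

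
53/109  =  53/109  =  0.49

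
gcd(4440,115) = 5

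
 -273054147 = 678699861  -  951754008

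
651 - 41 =610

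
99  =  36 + 63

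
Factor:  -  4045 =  - 5^1*809^1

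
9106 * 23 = 209438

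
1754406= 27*64978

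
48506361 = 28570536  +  19935825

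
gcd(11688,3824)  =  8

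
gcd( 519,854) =1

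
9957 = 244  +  9713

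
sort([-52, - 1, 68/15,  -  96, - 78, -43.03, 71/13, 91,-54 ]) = [ - 96 ,-78, - 54,-52,-43.03, - 1, 68/15,71/13, 91] 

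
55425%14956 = 10557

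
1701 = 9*189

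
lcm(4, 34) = 68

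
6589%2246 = 2097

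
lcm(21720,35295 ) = 282360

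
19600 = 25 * 784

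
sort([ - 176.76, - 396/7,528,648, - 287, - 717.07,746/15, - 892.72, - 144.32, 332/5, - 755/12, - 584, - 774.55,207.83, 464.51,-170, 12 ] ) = [- 892.72, -774.55, - 717.07, - 584, - 287, - 176.76, - 170, - 144.32 , - 755/12, - 396/7, 12,  746/15,332/5, 207.83, 464.51,528,648 ] 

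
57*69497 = 3961329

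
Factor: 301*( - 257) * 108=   -  8354556 = - 2^2*3^3*7^1  *  43^1*257^1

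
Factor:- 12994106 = - 2^1 * 6497053^1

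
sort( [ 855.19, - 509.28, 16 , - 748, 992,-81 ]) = [ - 748, - 509.28, - 81,16, 855.19, 992]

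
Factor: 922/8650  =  5^( - 2 )*173^( -1)*461^1 =461/4325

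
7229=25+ 7204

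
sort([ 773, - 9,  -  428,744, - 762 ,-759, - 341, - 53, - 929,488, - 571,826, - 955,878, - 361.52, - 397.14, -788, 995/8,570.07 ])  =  [ -955,-929, - 788, - 762, - 759, - 571, - 428, - 397.14, - 361.52, - 341,-53, - 9, 995/8,488,570.07,744, 773,  826, 878]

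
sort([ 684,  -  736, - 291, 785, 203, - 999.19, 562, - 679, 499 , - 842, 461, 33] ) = [ - 999.19, - 842 ,-736, - 679, - 291,33, 203 , 461,499, 562,  684 , 785 ]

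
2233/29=77 = 77.00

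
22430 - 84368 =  - 61938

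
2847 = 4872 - 2025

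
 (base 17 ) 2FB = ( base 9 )1137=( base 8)1514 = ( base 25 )18J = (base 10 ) 844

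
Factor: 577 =577^1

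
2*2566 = 5132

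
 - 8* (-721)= 5768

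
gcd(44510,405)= 5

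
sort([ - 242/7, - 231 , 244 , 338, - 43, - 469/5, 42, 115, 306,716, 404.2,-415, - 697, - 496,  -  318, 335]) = [-697, - 496,-415, - 318 ,-231 ,-469/5, - 43, - 242/7,  42, 115, 244, 306, 335, 338, 404.2,716]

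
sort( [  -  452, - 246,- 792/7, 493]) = [-452, - 246, - 792/7, 493] 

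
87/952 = 87/952 = 0.09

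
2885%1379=127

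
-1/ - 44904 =1/44904=0.00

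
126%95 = 31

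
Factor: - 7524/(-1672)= 9/2=2^( - 1)*3^2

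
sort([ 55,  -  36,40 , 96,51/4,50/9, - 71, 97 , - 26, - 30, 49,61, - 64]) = [-71 ,-64, - 36, - 30, - 26,50/9,51/4,  40,49,55, 61 , 96, 97] 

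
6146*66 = 405636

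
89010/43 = 2070 = 2070.00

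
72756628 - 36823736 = 35932892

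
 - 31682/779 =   -  41 + 257/779 = - 40.67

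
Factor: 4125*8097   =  3^2*5^3 * 11^1*2699^1 = 33400125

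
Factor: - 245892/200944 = -93/76 = - 2^( - 2)*3^1 * 19^( - 1)*31^1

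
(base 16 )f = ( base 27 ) F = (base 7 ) 21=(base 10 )15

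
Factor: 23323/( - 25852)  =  -2^(-2)* 23^( -1 )*83^1 = -  83/92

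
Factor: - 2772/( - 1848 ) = 3/2 = 2^( - 1 ) * 3^1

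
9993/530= 9993/530 = 18.85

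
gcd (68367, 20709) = 39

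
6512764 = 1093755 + 5419009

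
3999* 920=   3679080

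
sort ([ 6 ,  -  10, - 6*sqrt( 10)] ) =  [ - 6*sqrt(10), - 10,6 ]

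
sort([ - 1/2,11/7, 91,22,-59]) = [ - 59,-1/2, 11/7,22, 91 ]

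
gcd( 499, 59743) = 1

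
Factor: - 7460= -2^2*5^1*373^1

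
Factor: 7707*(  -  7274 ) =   -  56060718=- 2^1*3^1 * 7^1*367^1 *3637^1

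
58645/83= 58645/83= 706.57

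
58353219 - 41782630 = 16570589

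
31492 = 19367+12125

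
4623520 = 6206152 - 1582632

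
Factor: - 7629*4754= - 36268266 = -  2^1*3^1 * 2377^1*2543^1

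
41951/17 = 2467 +12/17 = 2467.71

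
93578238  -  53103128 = 40475110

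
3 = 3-0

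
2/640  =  1/320 = 0.00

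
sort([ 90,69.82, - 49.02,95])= [-49.02 , 69.82, 90,95 ]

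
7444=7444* 1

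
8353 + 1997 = 10350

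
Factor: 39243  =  3^1 *103^1*127^1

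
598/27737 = 598/27737 = 0.02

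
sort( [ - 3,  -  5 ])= [ - 5, - 3] 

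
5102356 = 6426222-1323866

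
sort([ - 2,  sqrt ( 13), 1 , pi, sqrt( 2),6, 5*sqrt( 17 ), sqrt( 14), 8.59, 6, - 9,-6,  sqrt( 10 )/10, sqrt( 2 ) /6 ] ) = [ - 9, - 6,  -  2,sqrt( 2)/6,sqrt(10 ) /10, 1,sqrt( 2 ),  pi,sqrt( 13 ), sqrt(14), 6,6,  8.59,5 * sqrt( 17)]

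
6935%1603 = 523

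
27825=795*35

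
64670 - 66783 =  - 2113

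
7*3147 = 22029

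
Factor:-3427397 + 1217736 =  - 2209661 = - 2209661^1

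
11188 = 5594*2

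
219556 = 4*54889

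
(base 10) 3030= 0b101111010110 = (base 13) 14C1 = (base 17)a84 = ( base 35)2gk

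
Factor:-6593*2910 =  - 19185630 = - 2^1*3^1 * 5^1 * 19^1*97^1 * 347^1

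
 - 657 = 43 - 700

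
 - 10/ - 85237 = 10/85237 =0.00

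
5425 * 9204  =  49931700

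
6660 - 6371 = 289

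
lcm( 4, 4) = 4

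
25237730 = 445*56714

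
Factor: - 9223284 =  - 2^2*3^1*7^1*19^1 * 5779^1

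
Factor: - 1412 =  - 2^2 *353^1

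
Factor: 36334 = 2^1*37^1*491^1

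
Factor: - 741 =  - 3^1 * 13^1*19^1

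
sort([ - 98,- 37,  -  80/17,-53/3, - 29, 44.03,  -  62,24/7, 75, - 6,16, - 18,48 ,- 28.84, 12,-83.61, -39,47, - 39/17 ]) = [ - 98, - 83.61, - 62, - 39, -37 , - 29,-28.84,- 18, - 53/3, - 6, - 80/17, - 39/17,  24/7 , 12,16, 44.03, 47  ,  48, 75]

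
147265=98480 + 48785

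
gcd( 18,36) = 18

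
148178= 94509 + 53669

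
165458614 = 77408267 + 88050347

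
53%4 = 1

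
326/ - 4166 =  - 163/2083 = - 0.08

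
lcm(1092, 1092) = 1092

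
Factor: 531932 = 2^2*71^1*1873^1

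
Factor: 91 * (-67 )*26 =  - 2^1*7^1*13^2* 67^1=- 158522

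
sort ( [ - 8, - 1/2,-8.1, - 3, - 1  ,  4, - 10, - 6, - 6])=[ - 10,-8.1, - 8, - 6,-6,  -  3, - 1, - 1/2,4 ] 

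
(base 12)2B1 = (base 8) 645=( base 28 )F1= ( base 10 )421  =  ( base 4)12211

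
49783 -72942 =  - 23159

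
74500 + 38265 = 112765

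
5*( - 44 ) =-220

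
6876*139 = 955764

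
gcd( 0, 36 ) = 36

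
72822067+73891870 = 146713937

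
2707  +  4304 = 7011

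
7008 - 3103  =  3905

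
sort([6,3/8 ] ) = [ 3/8,6]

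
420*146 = 61320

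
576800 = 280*2060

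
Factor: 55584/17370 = 2^4*5^ (-1) =16/5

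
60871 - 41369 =19502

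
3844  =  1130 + 2714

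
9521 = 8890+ 631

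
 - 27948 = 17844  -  45792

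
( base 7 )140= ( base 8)115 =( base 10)77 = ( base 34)29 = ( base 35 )27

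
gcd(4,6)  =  2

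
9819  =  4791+5028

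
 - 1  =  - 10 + 9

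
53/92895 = 53/92895 = 0.00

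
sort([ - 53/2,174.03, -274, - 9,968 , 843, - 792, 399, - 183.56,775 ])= [ - 792,  -  274, - 183.56, - 53/2, - 9, 174.03,399,775,843,968 ]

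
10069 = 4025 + 6044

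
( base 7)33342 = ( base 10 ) 8409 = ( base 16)20d9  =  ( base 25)DB9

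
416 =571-155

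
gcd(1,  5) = 1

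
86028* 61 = 5247708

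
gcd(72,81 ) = 9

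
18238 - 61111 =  - 42873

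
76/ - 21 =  - 76/21  =  - 3.62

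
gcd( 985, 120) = 5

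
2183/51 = 2183/51 = 42.80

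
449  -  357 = 92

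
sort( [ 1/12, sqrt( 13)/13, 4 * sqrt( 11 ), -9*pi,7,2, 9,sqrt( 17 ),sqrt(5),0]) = [  -  9 * pi , 0, 1/12,  sqrt ( 13 )/13,2,sqrt(5 ),sqrt( 17),  7,9,4 * sqrt(11)]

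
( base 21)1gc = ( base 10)789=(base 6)3353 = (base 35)MJ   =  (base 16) 315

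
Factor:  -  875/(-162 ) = 2^( - 1 ) * 3^(-4 )*5^3*7^1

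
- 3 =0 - 3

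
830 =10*83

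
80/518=40/259 = 0.15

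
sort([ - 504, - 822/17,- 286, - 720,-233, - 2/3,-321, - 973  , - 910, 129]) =[ - 973,  -  910 , - 720,-504, -321, - 286, -233, - 822/17, - 2/3 , 129 ] 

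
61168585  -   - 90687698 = 151856283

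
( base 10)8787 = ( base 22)I39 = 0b10001001010011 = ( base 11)6669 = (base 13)3CCC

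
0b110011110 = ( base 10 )414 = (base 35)bt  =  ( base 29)e8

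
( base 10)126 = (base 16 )7E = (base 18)70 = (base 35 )3l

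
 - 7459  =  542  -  8001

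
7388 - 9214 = - 1826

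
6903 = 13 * 531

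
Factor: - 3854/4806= -3^(-3)*41^1*47^1*89^( - 1) = - 1927/2403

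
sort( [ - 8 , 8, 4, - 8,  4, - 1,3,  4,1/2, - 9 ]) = [  -  9,  -  8, - 8, - 1,1/2,3 , 4, 4,4, 8 ]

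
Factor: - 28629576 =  - 2^3 * 3^2*397633^1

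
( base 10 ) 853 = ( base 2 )1101010101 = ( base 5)11403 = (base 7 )2326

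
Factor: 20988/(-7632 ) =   -  2^( - 2)*11^1= - 11/4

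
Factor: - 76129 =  - 76129^1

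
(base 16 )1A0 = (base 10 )416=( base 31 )DD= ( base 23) I2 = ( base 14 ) 21A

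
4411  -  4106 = 305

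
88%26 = 10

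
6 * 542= 3252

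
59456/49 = 59456/49 =1213.39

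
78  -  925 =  - 847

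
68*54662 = 3717016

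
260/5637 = 260/5637  =  0.05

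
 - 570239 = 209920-780159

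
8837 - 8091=746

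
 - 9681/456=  - 3227/152  =  - 21.23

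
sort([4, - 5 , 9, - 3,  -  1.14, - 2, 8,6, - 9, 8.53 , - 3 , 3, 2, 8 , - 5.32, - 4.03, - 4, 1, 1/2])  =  [ - 9 , - 5.32, - 5, - 4.03, -4, - 3,-3 , - 2, - 1.14,1/2,  1, 2  ,  3 , 4, 6, 8,8 , 8.53 , 9 ] 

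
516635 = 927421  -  410786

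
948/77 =948/77 = 12.31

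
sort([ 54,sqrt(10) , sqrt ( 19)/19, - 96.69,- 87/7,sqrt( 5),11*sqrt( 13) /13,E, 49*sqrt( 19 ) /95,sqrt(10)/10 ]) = [ - 96.69, - 87/7, sqrt(19 ) /19, sqrt( 10 )/10,sqrt(5), 49*sqrt(19) /95, E,11*sqrt(13 ) /13,sqrt(10),  54]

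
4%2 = 0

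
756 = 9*84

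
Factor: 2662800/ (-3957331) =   -  380400/565333 = -  2^4 * 3^1*5^2 *317^1 *565333^(-1) 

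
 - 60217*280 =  - 16860760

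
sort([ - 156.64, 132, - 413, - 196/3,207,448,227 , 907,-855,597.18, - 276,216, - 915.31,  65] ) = [-915.31,  -  855 , - 413, - 276, - 156.64 ,-196/3, 65,  132,207, 216,227, 448,597.18,907]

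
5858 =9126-3268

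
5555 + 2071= 7626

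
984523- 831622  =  152901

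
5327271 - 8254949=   -  2927678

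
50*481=24050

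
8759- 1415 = 7344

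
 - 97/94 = -97/94 =-1.03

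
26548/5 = 26548/5 = 5309.60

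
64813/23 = 2817 + 22/23 = 2817.96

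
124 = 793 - 669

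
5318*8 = 42544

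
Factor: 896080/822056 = 2^1 * 5^1*23^1 * 211^( - 1 )= 230/211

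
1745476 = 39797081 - 38051605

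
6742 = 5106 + 1636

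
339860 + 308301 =648161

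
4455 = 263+4192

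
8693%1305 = 863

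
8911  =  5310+3601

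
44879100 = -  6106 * ( - 7350)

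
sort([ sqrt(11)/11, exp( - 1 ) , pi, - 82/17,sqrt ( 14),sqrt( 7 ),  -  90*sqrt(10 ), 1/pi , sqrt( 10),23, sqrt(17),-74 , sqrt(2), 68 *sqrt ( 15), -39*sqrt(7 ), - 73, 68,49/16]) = [ - 90*sqrt(10), - 39* sqrt(7), - 74, - 73,-82/17, sqrt(11)/11,1/pi,exp( - 1), sqrt( 2), sqrt(7), 49/16, pi, sqrt(10 ),sqrt(14) , sqrt ( 17),  23, 68,68*sqrt( 15 ) ]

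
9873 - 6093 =3780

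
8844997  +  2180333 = 11025330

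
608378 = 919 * 662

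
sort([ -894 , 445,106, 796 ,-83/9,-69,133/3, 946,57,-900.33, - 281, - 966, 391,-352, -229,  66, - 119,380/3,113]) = [  -  966, - 900.33,-894,  -  352,  -  281,-229, - 119, - 69, - 83/9 , 133/3,  57, 66,106,  113,380/3,391,445, 796,946]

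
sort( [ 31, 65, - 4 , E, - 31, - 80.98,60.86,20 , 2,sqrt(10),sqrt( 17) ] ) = [ - 80.98, - 31, - 4,2,E,sqrt( 10), sqrt( 17), 20,  31,60.86,65]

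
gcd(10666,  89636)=2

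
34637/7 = 4948  +  1/7 = 4948.14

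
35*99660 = 3488100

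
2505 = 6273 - 3768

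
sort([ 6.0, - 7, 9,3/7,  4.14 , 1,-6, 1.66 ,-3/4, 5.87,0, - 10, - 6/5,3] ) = [-10,  -  7, - 6,-6/5 ,- 3/4,0,3/7, 1,1.66,3,4.14, 5.87, 6.0,9]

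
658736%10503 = 7550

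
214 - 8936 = -8722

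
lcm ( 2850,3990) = 19950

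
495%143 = 66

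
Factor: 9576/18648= 19^1*37^( - 1 ) = 19/37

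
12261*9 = 110349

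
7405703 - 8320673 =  - 914970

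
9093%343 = 175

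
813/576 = 1 + 79/192 = 1.41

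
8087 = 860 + 7227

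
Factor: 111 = 3^1*37^1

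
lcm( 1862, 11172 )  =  11172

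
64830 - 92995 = -28165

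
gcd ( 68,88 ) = 4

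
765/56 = 13 + 37/56 = 13.66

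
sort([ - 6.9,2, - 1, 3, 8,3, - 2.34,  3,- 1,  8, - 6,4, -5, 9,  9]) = [ - 6.9 , - 6, - 5,  -  2.34,-1, - 1,  2, 3,3, 3,  4,8,8,9, 9 ]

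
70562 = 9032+61530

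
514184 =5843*88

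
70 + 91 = 161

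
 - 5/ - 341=5/341 = 0.01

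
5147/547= 9 + 224/547 = 9.41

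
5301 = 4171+1130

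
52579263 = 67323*781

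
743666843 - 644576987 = 99089856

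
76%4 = 0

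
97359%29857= 7788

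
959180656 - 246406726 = 712773930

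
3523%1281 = 961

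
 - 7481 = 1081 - 8562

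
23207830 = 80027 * 290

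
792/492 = 66/41 = 1.61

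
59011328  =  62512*944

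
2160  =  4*540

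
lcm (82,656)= 656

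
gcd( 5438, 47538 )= 2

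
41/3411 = 41/3411 = 0.01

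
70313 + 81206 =151519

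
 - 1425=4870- 6295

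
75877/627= 121  +  10/627 = 121.02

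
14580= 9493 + 5087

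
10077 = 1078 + 8999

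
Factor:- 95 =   -  5^1 * 19^1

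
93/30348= 31/10116 = 0.00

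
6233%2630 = 973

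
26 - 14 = 12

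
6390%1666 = 1392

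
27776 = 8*3472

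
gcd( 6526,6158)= 2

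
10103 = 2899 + 7204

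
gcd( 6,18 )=6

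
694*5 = 3470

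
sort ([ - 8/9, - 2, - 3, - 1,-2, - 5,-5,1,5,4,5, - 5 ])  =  [ - 5, - 5, - 5, - 3,  -  2,-2, - 1,- 8/9,1,4,  5 , 5] 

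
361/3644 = 361/3644 = 0.10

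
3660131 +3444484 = 7104615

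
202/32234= 101/16117 = 0.01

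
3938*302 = 1189276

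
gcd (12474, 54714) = 66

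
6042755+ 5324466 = 11367221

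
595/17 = 35 = 35.00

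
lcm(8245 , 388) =32980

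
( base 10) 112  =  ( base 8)160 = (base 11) A2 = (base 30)3M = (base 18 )64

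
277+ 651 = 928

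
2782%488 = 342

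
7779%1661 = 1135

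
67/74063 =67/74063 =0.00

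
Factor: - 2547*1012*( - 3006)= 2^3*3^4 * 11^1*23^1*167^1*283^1= 7748157384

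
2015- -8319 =10334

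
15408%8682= 6726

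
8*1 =8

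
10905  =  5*2181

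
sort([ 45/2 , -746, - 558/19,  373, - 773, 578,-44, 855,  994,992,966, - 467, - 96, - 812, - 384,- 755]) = [ - 812, - 773, - 755, - 746, - 467, - 384, - 96, - 44 ,  -  558/19,45/2,373,  578,  855,966, 992,994]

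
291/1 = 291  =  291.00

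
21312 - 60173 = - 38861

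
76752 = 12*6396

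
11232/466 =24 + 24/233 = 24.10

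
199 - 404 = -205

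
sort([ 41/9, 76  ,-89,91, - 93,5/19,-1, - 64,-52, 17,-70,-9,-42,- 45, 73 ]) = [-93, - 89,-70, - 64,-52,-45 , - 42, - 9,-1, 5/19,41/9, 17,73, 76, 91]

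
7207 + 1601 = 8808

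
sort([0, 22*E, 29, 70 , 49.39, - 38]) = [ - 38, 0, 29, 49.39 , 22*E,70 ]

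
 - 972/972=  - 1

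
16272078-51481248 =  - 35209170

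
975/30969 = 325/10323 = 0.03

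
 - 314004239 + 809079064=495074825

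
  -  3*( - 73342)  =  220026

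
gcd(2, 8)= 2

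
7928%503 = 383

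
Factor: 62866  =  2^1*17^1*43^2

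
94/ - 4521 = -94/4521 = - 0.02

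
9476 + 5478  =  14954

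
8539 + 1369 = 9908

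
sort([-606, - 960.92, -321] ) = [  -  960.92, - 606, - 321] 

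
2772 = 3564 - 792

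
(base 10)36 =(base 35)11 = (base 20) 1G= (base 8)44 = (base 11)33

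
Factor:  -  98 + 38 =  - 60 = -  2^2*3^1 * 5^1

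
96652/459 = 96652/459 = 210.57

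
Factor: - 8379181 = -17^1*492893^1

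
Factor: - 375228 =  - 2^2*3^2*7^1*1489^1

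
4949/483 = 707/69  =  10.25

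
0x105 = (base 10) 261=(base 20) d1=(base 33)7U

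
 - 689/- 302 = 2 + 85/302 = 2.28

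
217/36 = 6 + 1/36 =6.03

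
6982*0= 0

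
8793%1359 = 639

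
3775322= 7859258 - 4083936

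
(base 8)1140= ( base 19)1D0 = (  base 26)NA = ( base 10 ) 608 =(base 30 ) k8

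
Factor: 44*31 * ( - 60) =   -  81840 = - 2^4*3^1*5^1 * 11^1 *31^1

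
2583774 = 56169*46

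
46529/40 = 46529/40 = 1163.22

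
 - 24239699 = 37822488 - 62062187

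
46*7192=330832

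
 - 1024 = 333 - 1357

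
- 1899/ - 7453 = 1899/7453= 0.25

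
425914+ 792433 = 1218347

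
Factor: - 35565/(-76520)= 2^( - 3)*3^1*1913^( - 1) * 2371^1= 7113/15304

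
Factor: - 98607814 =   -  2^1*49303907^1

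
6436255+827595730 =834031985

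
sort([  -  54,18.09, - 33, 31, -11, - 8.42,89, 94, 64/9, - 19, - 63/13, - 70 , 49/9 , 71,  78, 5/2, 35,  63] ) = [ -70, -54, - 33, - 19, - 11, - 8.42, - 63/13,5/2, 49/9,64/9, 18.09, 31, 35, 63 , 71, 78,89, 94 ]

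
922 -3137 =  - 2215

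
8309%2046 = 125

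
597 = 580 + 17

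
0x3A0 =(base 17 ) 33A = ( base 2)1110100000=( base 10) 928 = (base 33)s4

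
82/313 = 82/313 = 0.26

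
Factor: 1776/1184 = 3/2 =2^( - 1)*3^1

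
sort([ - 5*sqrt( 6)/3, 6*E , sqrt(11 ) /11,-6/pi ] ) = [  -  5* sqrt(6 ) /3, - 6/pi, sqrt( 11)/11, 6*E]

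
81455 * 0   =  0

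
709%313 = 83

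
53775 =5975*9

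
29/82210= 29/82210 = 0.00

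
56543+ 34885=91428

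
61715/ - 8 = -61715/8 = - 7714.38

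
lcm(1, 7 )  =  7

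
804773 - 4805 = 799968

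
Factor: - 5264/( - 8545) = 2^4*5^(-1)*7^1 * 47^1*1709^( - 1)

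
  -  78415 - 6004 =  - 84419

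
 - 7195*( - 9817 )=70633315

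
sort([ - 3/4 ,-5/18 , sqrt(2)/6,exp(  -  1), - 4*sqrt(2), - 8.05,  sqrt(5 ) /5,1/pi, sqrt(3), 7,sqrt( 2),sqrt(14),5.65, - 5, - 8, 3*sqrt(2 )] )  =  [ - 8.05, - 8, - 4 * sqrt( 2 ), - 5, - 3/4, - 5/18, sqrt( 2) /6,1/pi,  exp ( - 1),sqrt( 5 ) /5,sqrt(2), sqrt(3), sqrt(14 ),3*sqrt(2 ), 5.65, 7]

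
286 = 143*2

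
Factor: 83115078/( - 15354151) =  - 2^1 * 3^1*733^( - 1 )*2281^1*6073^1*20947^( - 1) 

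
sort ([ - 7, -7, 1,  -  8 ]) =[-8,-7,-7,1]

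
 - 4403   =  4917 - 9320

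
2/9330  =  1/4665 = 0.00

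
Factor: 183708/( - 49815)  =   - 756/205  =  -2^2*3^3*5^(  -  1)* 7^1*41^( - 1)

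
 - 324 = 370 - 694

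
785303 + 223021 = 1008324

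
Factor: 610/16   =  305/8= 2^( - 3)*5^1*61^1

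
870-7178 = - 6308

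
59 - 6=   53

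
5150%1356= 1082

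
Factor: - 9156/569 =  - 2^2*3^1 *7^1*109^1 * 569^( - 1 ) 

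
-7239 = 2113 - 9352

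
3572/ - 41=-3572/41 = - 87.12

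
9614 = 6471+3143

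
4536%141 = 24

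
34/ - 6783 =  - 1+397/399 = - 0.01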